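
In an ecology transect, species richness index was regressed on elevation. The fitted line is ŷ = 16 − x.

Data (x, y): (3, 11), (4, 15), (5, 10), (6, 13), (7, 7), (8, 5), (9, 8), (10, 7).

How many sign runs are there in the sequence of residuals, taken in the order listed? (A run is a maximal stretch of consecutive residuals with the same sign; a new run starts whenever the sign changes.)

x=3: ŷ = 16 − 3 = 13; r = 11 − 13 = -2
x=4: ŷ = 16 − 4 = 12; r = 15 − 12 = 3
x=5: ŷ = 16 − 5 = 11; r = 10 − 11 = -1
x=6: ŷ = 16 − 6 = 10; r = 13 − 10 = 3
x=7: ŷ = 16 − 7 = 9; r = 7 − 9 = -2
x=8: ŷ = 16 − 8 = 8; r = 5 − 8 = -3
x=9: ŷ = 16 − 9 = 7; r = 8 − 7 = 1
x=10: ŷ = 16 − 10 = 6; r = 7 − 6 = 1
Signs: − + − + − − + +
Runs: −×1, +×1, −×1, +×1, −×2, +×2 → 6

6 runs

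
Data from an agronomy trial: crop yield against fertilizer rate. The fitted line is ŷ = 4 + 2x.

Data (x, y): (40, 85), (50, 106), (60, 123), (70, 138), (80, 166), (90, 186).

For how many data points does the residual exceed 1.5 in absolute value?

4

x=40: ŷ = 4 + 2·40 = 84; e = 85 − 84 = 1
x=50: ŷ = 4 + 2·50 = 104; e = 106 − 104 = 2
x=60: ŷ = 4 + 2·60 = 124; e = 123 − 124 = -1
x=70: ŷ = 4 + 2·70 = 144; e = 138 − 144 = -6
x=80: ŷ = 4 + 2·80 = 164; e = 166 − 164 = 2
x=90: ŷ = 4 + 2·90 = 184; e = 186 − 184 = 2
|e| > 1.5: x=50 (|e|=2), x=70 (|e|=6), x=80 (|e|=2), x=90 (|e|=2) → 4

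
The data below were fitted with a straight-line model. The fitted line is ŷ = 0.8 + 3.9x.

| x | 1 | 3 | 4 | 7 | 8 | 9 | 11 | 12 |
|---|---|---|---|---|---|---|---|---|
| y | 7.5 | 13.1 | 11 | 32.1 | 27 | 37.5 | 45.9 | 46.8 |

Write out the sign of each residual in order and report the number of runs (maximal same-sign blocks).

x=1: ŷ = 0.8 + 3.9·1 = 4.7; r = 7.5 − 4.7 = 2.8
x=3: ŷ = 0.8 + 3.9·3 = 12.5; r = 13.1 − 12.5 = 0.6
x=4: ŷ = 0.8 + 3.9·4 = 16.4; r = 11 − 16.4 = -5.4
x=7: ŷ = 0.8 + 3.9·7 = 28.1; r = 32.1 − 28.1 = 4
x=8: ŷ = 0.8 + 3.9·8 = 32; r = 27 − 32 = -5
x=9: ŷ = 0.8 + 3.9·9 = 35.9; r = 37.5 − 35.9 = 1.6
x=11: ŷ = 0.8 + 3.9·11 = 43.7; r = 45.9 − 43.7 = 2.2
x=12: ŷ = 0.8 + 3.9·12 = 47.6; r = 46.8 − 47.6 = -0.8
Signs: + + − + − + + −
Runs: +×2, −×1, +×1, −×1, +×2, −×1 → 6

6 runs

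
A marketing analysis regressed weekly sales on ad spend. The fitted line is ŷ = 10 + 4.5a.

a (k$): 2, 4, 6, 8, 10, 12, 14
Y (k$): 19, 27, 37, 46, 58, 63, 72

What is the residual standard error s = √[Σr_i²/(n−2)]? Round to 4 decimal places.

a=2: ŷ = 10 + 4.5·2 = 19; r = 19 − 19 = 0
a=4: ŷ = 10 + 4.5·4 = 28; r = 27 − 28 = -1
a=6: ŷ = 10 + 4.5·6 = 37; r = 37 − 37 = 0
a=8: ŷ = 10 + 4.5·8 = 46; r = 46 − 46 = 0
a=10: ŷ = 10 + 4.5·10 = 55; r = 58 − 55 = 3
a=12: ŷ = 10 + 4.5·12 = 64; r = 63 − 64 = -1
a=14: ŷ = 10 + 4.5·14 = 73; r = 72 − 73 = -1
SSE = 0 + 1 + 0 + 0 + 9 + 1 + 1 = 12
s = √(12/5) = √2.4 ≈ 1.5492

s = 1.5492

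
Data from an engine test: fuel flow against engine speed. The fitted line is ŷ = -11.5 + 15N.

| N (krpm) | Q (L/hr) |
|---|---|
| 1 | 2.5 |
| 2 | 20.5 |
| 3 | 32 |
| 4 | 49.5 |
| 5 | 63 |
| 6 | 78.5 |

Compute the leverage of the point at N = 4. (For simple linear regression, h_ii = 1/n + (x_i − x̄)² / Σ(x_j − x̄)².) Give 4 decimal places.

h = 0.1810

N̄ = (1 + 2 + 3 + 4 + 5 + 6)/6 = 3.5
Σ(N − N̄)² = 6.25 + 2.25 + 0.25 + 0.25 + 2.25 + 6.25 = 17.5
h = 1/6 + (0.5)²/17.5 = 0.166667 + 0.0142857 = 0.1810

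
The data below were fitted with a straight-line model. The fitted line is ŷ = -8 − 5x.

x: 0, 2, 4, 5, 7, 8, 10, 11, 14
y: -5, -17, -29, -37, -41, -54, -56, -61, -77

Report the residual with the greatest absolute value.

x=0: ŷ = -8 − 5·0 = -8; r = -5 − (-8) = 3
x=2: ŷ = -8 − 5·2 = -18; r = -17 − (-18) = 1
x=4: ŷ = -8 − 5·4 = -28; r = -29 − (-28) = -1
x=5: ŷ = -8 − 5·5 = -33; r = -37 − (-33) = -4
x=7: ŷ = -8 − 5·7 = -43; r = -41 − (-43) = 2
x=8: ŷ = -8 − 5·8 = -48; r = -54 − (-48) = -6
x=10: ŷ = -8 − 5·10 = -58; r = -56 − (-58) = 2
x=11: ŷ = -8 − 5·11 = -63; r = -61 − (-63) = 2
x=14: ŷ = -8 − 5·14 = -78; r = -77 − (-78) = 1
Largest |r| is 6 at x = 8, residual -6.

r = -6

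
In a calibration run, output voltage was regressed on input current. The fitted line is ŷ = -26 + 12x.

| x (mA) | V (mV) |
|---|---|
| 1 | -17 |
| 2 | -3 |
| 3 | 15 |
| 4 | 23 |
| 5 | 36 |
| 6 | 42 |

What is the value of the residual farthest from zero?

r = 5

x=1: ŷ = -26 + 12·1 = -14; r = -17 − (-14) = -3
x=2: ŷ = -26 + 12·2 = -2; r = -3 − (-2) = -1
x=3: ŷ = -26 + 12·3 = 10; r = 15 − 10 = 5
x=4: ŷ = -26 + 12·4 = 22; r = 23 − 22 = 1
x=5: ŷ = -26 + 12·5 = 34; r = 36 − 34 = 2
x=6: ŷ = -26 + 12·6 = 46; r = 42 − 46 = -4
Largest |r| is 5 at x = 3, residual 5.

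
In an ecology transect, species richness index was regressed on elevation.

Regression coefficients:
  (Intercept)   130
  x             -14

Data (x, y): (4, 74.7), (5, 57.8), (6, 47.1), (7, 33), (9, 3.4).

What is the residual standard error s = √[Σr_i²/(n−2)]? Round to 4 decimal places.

s = 1.6228

x=4: ŷ = 130 − 14·4 = 74; r = 74.7 − 74 = 0.7
x=5: ŷ = 130 − 14·5 = 60; r = 57.8 − 60 = -2.2
x=6: ŷ = 130 − 14·6 = 46; r = 47.1 − 46 = 1.1
x=7: ŷ = 130 − 14·7 = 32; r = 33 − 32 = 1
x=9: ŷ = 130 − 14·9 = 4; r = 3.4 − 4 = -0.6
SSE = 0.49 + 4.84 + 1.21 + 1 + 0.36 = 7.9
s = √(7.9/3) = √2.63333 ≈ 1.6228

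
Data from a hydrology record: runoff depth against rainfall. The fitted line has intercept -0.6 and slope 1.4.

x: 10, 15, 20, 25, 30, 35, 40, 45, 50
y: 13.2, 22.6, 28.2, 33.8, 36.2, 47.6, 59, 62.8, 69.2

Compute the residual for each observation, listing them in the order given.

x=10: ŷ = -0.6 + 1.4·10 = 13.4; r = 13.2 − 13.4 = -0.2
x=15: ŷ = -0.6 + 1.4·15 = 20.4; r = 22.6 − 20.4 = 2.2
x=20: ŷ = -0.6 + 1.4·20 = 27.4; r = 28.2 − 27.4 = 0.8
x=25: ŷ = -0.6 + 1.4·25 = 34.4; r = 33.8 − 34.4 = -0.6
x=30: ŷ = -0.6 + 1.4·30 = 41.4; r = 36.2 − 41.4 = -5.2
x=35: ŷ = -0.6 + 1.4·35 = 48.4; r = 47.6 − 48.4 = -0.8
x=40: ŷ = -0.6 + 1.4·40 = 55.4; r = 59 − 55.4 = 3.6
x=45: ŷ = -0.6 + 1.4·45 = 62.4; r = 62.8 − 62.4 = 0.4
x=50: ŷ = -0.6 + 1.4·50 = 69.4; r = 69.2 − 69.4 = -0.2

-0.2, 2.2, 0.8, -0.6, -5.2, -0.8, 3.6, 0.4, -0.2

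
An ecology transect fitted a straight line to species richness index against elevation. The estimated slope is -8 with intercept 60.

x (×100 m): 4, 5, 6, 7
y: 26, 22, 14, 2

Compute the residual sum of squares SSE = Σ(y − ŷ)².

SSE = 16

x=4: ŷ = 60 − 8·4 = 28; e = 26 − 28 = -2
x=5: ŷ = 60 − 8·5 = 20; e = 22 − 20 = 2
x=6: ŷ = 60 − 8·6 = 12; e = 14 − 12 = 2
x=7: ŷ = 60 − 8·7 = 4; e = 2 − 4 = -2
SSE = 4 + 4 + 4 + 4 = 16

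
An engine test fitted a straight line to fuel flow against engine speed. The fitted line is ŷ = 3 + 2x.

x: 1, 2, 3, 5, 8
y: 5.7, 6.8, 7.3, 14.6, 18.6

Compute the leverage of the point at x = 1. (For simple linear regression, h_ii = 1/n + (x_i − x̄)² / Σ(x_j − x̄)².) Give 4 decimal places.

h = 0.4545

x̄ = (1 + 2 + 3 + 5 + 8)/5 = 3.8
Σ(x − x̄)² = 7.84 + 3.24 + 0.64 + 1.44 + 17.64 = 30.8
h = 1/5 + (-2.8)²/30.8 = 0.2 + 0.254545 = 0.4545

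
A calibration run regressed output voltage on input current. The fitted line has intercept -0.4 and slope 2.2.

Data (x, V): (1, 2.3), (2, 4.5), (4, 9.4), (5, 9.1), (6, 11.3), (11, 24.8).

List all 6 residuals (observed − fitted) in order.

x=1: V̂ = -0.4 + 2.2·1 = 1.8; e = 2.3 − 1.8 = 0.5
x=2: V̂ = -0.4 + 2.2·2 = 4; e = 4.5 − 4 = 0.5
x=4: V̂ = -0.4 + 2.2·4 = 8.4; e = 9.4 − 8.4 = 1
x=5: V̂ = -0.4 + 2.2·5 = 10.6; e = 9.1 − 10.6 = -1.5
x=6: V̂ = -0.4 + 2.2·6 = 12.8; e = 11.3 − 12.8 = -1.5
x=11: V̂ = -0.4 + 2.2·11 = 23.8; e = 24.8 − 23.8 = 1

0.5, 0.5, 1, -1.5, -1.5, 1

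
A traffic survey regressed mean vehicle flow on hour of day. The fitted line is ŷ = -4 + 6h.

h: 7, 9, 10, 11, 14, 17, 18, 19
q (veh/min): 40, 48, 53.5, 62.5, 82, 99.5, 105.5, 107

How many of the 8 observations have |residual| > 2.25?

2

h=7: ŷ = -4 + 6·7 = 38; r = 40 − 38 = 2
h=9: ŷ = -4 + 6·9 = 50; r = 48 − 50 = -2
h=10: ŷ = -4 + 6·10 = 56; r = 53.5 − 56 = -2.5
h=11: ŷ = -4 + 6·11 = 62; r = 62.5 − 62 = 0.5
h=14: ŷ = -4 + 6·14 = 80; r = 82 − 80 = 2
h=17: ŷ = -4 + 6·17 = 98; r = 99.5 − 98 = 1.5
h=18: ŷ = -4 + 6·18 = 104; r = 105.5 − 104 = 1.5
h=19: ŷ = -4 + 6·19 = 110; r = 107 − 110 = -3
|r| > 2.25: h=10 (|r|=2.5), h=19 (|r|=3) → 2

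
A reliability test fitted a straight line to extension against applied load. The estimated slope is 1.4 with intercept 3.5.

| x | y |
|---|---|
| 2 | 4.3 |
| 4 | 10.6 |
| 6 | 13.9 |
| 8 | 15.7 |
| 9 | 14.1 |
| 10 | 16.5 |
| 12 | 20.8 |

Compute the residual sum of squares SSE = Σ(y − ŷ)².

x=2: ŷ = 3.5 + 1.4·2 = 6.3; r = 4.3 − 6.3 = -2
x=4: ŷ = 3.5 + 1.4·4 = 9.1; r = 10.6 − 9.1 = 1.5
x=6: ŷ = 3.5 + 1.4·6 = 11.9; r = 13.9 − 11.9 = 2
x=8: ŷ = 3.5 + 1.4·8 = 14.7; r = 15.7 − 14.7 = 1
x=9: ŷ = 3.5 + 1.4·9 = 16.1; r = 14.1 − 16.1 = -2
x=10: ŷ = 3.5 + 1.4·10 = 17.5; r = 16.5 − 17.5 = -1
x=12: ŷ = 3.5 + 1.4·12 = 20.3; r = 20.8 − 20.3 = 0.5
SSE = 4 + 2.25 + 4 + 1 + 4 + 1 + 0.25 = 16.5

SSE = 16.5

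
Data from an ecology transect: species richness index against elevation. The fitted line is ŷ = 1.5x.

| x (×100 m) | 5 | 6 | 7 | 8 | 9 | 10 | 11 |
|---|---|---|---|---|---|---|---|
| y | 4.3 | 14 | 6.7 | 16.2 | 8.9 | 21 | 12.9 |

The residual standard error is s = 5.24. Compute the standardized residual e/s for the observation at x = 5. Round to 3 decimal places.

-0.611

ŷ = 1.5·5 = 7.5
e = 4.3 − 7.5 = -3.2
e/s = -3.2 / 5.24 = -0.611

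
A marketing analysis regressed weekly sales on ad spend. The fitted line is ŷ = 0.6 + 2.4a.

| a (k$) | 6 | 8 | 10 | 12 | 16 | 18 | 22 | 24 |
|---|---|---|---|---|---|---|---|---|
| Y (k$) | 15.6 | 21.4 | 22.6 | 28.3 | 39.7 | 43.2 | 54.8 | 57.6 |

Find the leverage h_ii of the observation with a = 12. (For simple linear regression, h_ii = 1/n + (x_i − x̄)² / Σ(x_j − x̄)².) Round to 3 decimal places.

ā = (6 + 8 + 10 + 12 + 16 + 18 + 22 + 24)/8 = 14.5
Σ(a − ā)² = 72.25 + 42.25 + 20.25 + 6.25 + 2.25 + 12.25 + 56.25 + 90.25 = 302
h = 1/8 + (-2.5)²/302 = 0.125 + 0.0206954 = 0.146

h = 0.146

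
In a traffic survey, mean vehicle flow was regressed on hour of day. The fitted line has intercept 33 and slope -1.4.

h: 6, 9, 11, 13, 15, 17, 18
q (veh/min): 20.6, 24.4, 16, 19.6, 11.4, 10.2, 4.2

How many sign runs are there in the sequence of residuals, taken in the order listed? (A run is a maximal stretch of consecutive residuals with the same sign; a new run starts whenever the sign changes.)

7 runs

h=6: ŷ = 33 − 1.4·6 = 24.6; r = 20.6 − 24.6 = -4
h=9: ŷ = 33 − 1.4·9 = 20.4; r = 24.4 − 20.4 = 4
h=11: ŷ = 33 − 1.4·11 = 17.6; r = 16 − 17.6 = -1.6
h=13: ŷ = 33 − 1.4·13 = 14.8; r = 19.6 − 14.8 = 4.8
h=15: ŷ = 33 − 1.4·15 = 12; r = 11.4 − 12 = -0.6
h=17: ŷ = 33 − 1.4·17 = 9.2; r = 10.2 − 9.2 = 1
h=18: ŷ = 33 − 1.4·18 = 7.8; r = 4.2 − 7.8 = -3.6
Signs: − + − + − + −
Runs: −×1, +×1, −×1, +×1, −×1, +×1, −×1 → 7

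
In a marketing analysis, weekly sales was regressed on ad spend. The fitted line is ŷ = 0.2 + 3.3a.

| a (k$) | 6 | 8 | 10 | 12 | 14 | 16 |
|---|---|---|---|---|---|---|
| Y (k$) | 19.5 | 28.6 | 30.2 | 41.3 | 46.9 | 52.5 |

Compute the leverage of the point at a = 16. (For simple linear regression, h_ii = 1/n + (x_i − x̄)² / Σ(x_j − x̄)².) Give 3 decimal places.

ā = (6 + 8 + 10 + 12 + 14 + 16)/6 = 11
Σ(a − ā)² = 25 + 9 + 1 + 1 + 9 + 25 = 70
h = 1/6 + (5)²/70 = 0.166667 + 0.357143 = 0.524

h = 0.524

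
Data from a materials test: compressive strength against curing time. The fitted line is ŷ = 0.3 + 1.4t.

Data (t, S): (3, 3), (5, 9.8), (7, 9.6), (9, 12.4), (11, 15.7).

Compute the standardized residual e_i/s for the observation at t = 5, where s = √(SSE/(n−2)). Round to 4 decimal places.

t=3: ŷ = 0.3 + 1.4·3 = 4.5; e = 3 − 4.5 = -1.5
t=5: ŷ = 0.3 + 1.4·5 = 7.3; e = 9.8 − 7.3 = 2.5
t=7: ŷ = 0.3 + 1.4·7 = 10.1; e = 9.6 − 10.1 = -0.5
t=9: ŷ = 0.3 + 1.4·9 = 12.9; e = 12.4 − 12.9 = -0.5
t=11: ŷ = 0.3 + 1.4·11 = 15.7; e = 15.7 − 15.7 = 0
SSE = 2.25 + 6.25 + 0.25 + 0.25 + 0 = 9
s = √(9/3) = 1.73205
e/s = 2.5 / 1.73205 = 1.4434

1.4434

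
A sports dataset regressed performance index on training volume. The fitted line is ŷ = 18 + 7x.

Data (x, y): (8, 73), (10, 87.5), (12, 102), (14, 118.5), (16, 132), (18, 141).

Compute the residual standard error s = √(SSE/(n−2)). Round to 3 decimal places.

x=8: ŷ = 18 + 7·8 = 74; e = 73 − 74 = -1
x=10: ŷ = 18 + 7·10 = 88; e = 87.5 − 88 = -0.5
x=12: ŷ = 18 + 7·12 = 102; e = 102 − 102 = 0
x=14: ŷ = 18 + 7·14 = 116; e = 118.5 − 116 = 2.5
x=16: ŷ = 18 + 7·16 = 130; e = 132 − 130 = 2
x=18: ŷ = 18 + 7·18 = 144; e = 141 − 144 = -3
SSE = 1 + 0.25 + 0 + 6.25 + 4 + 9 = 20.5
s = √(20.5/4) = √5.125 ≈ 2.264

s = 2.264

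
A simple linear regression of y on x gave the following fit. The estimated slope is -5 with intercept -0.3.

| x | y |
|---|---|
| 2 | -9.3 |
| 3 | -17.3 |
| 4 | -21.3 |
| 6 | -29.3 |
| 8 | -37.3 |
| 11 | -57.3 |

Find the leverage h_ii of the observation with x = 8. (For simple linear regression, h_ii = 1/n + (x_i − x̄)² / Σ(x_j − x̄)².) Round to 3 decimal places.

x̄ = (2 + 3 + 4 + 6 + 8 + 11)/6 = 5.66667
Σ(x − x̄)² = 13.4444 + 7.11111 + 2.77778 + 0.111111 + 5.44444 + 28.4444 = 57.3333
h = 1/6 + (2.33333)²/57.3333 = 0.166667 + 0.0949612 = 0.262

h = 0.262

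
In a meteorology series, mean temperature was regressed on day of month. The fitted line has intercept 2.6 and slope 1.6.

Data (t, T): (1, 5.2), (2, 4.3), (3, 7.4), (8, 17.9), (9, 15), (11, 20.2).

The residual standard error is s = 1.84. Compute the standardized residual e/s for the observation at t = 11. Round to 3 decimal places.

ŷ = 2.6 + 1.6·11 = 20.2
e = 20.2 − 20.2 = 0
e/s = 0 / 1.84 = 0.000

0.000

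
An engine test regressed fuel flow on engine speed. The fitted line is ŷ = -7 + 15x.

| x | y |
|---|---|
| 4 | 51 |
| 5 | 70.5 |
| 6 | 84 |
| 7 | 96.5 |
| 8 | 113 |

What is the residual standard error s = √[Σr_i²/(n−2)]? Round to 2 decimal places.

s = 2.12

x=4: ŷ = -7 + 15·4 = 53; r = 51 − 53 = -2
x=5: ŷ = -7 + 15·5 = 68; r = 70.5 − 68 = 2.5
x=6: ŷ = -7 + 15·6 = 83; r = 84 − 83 = 1
x=7: ŷ = -7 + 15·7 = 98; r = 96.5 − 98 = -1.5
x=8: ŷ = -7 + 15·8 = 113; r = 113 − 113 = 0
SSE = 4 + 6.25 + 1 + 2.25 + 0 = 13.5
s = √(13.5/3) = √4.5 ≈ 2.12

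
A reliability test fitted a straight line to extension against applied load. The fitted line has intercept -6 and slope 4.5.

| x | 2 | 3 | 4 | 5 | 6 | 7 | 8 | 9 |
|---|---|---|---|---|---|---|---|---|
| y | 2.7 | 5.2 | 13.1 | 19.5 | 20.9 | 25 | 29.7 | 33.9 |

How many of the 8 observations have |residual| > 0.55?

x=2: ŷ = -6 + 4.5·2 = 3; e = 2.7 − 3 = -0.3
x=3: ŷ = -6 + 4.5·3 = 7.5; e = 5.2 − 7.5 = -2.3
x=4: ŷ = -6 + 4.5·4 = 12; e = 13.1 − 12 = 1.1
x=5: ŷ = -6 + 4.5·5 = 16.5; e = 19.5 − 16.5 = 3
x=6: ŷ = -6 + 4.5·6 = 21; e = 20.9 − 21 = -0.1
x=7: ŷ = -6 + 4.5·7 = 25.5; e = 25 − 25.5 = -0.5
x=8: ŷ = -6 + 4.5·8 = 30; e = 29.7 − 30 = -0.3
x=9: ŷ = -6 + 4.5·9 = 34.5; e = 33.9 − 34.5 = -0.6
|e| > 0.55: x=3 (|e|=2.3), x=4 (|e|=1.1), x=5 (|e|=3), x=9 (|e|=0.6) → 4

4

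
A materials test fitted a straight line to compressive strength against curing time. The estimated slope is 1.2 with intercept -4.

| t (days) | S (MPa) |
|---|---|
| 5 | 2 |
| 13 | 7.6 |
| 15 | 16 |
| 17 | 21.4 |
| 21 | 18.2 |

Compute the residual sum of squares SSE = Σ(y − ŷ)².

SSE = 54

t=5: Ŝ = -4 + 1.2·5 = 2; r = 2 − 2 = 0
t=13: Ŝ = -4 + 1.2·13 = 11.6; r = 7.6 − 11.6 = -4
t=15: Ŝ = -4 + 1.2·15 = 14; r = 16 − 14 = 2
t=17: Ŝ = -4 + 1.2·17 = 16.4; r = 21.4 − 16.4 = 5
t=21: Ŝ = -4 + 1.2·21 = 21.2; r = 18.2 − 21.2 = -3
SSE = 0 + 16 + 4 + 25 + 9 = 54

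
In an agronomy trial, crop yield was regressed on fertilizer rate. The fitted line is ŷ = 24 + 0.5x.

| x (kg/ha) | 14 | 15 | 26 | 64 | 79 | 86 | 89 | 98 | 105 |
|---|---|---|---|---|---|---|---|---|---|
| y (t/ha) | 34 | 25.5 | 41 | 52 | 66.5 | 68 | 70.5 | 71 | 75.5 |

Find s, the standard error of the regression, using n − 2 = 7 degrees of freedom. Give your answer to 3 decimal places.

s = 3.703

x=14: ŷ = 24 + 0.5·14 = 31; e = 34 − 31 = 3
x=15: ŷ = 24 + 0.5·15 = 31.5; e = 25.5 − 31.5 = -6
x=26: ŷ = 24 + 0.5·26 = 37; e = 41 − 37 = 4
x=64: ŷ = 24 + 0.5·64 = 56; e = 52 − 56 = -4
x=79: ŷ = 24 + 0.5·79 = 63.5; e = 66.5 − 63.5 = 3
x=86: ŷ = 24 + 0.5·86 = 67; e = 68 − 67 = 1
x=89: ŷ = 24 + 0.5·89 = 68.5; e = 70.5 − 68.5 = 2
x=98: ŷ = 24 + 0.5·98 = 73; e = 71 − 73 = -2
x=105: ŷ = 24 + 0.5·105 = 76.5; e = 75.5 − 76.5 = -1
SSE = 9 + 36 + 16 + 16 + 9 + 1 + 4 + 4 + 1 = 96
s = √(96/7) = √13.7143 ≈ 3.703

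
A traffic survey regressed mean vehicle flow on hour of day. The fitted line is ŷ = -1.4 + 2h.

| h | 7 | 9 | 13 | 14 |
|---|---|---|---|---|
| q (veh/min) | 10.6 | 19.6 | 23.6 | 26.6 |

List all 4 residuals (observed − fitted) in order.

-2, 3, -1, 0

h=7: ŷ = -1.4 + 2·7 = 12.6; r = 10.6 − 12.6 = -2
h=9: ŷ = -1.4 + 2·9 = 16.6; r = 19.6 − 16.6 = 3
h=13: ŷ = -1.4 + 2·13 = 24.6; r = 23.6 − 24.6 = -1
h=14: ŷ = -1.4 + 2·14 = 26.6; r = 26.6 − 26.6 = 0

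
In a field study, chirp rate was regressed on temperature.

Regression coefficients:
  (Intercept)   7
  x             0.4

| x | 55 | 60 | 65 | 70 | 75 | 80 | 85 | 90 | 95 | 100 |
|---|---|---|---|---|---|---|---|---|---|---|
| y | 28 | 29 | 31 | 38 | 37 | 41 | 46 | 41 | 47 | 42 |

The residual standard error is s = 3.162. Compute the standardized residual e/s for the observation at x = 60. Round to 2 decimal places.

ŷ = 7 + 0.4·60 = 31
e = 29 − 31 = -2
e/s = -2 / 3.162 = -0.63

-0.63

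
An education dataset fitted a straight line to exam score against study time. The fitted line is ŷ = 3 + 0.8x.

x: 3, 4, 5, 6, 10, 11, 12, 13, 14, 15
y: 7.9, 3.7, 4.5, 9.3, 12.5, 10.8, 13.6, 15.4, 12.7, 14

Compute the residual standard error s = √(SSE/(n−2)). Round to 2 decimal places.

x=3: ŷ = 3 + 0.8·3 = 5.4; r = 7.9 − 5.4 = 2.5
x=4: ŷ = 3 + 0.8·4 = 6.2; r = 3.7 − 6.2 = -2.5
x=5: ŷ = 3 + 0.8·5 = 7; r = 4.5 − 7 = -2.5
x=6: ŷ = 3 + 0.8·6 = 7.8; r = 9.3 − 7.8 = 1.5
x=10: ŷ = 3 + 0.8·10 = 11; r = 12.5 − 11 = 1.5
x=11: ŷ = 3 + 0.8·11 = 11.8; r = 10.8 − 11.8 = -1
x=12: ŷ = 3 + 0.8·12 = 12.6; r = 13.6 − 12.6 = 1
x=13: ŷ = 3 + 0.8·13 = 13.4; r = 15.4 − 13.4 = 2
x=14: ŷ = 3 + 0.8·14 = 14.2; r = 12.7 − 14.2 = -1.5
x=15: ŷ = 3 + 0.8·15 = 15; r = 14 − 15 = -1
SSE = 6.25 + 6.25 + 6.25 + 2.25 + 2.25 + 1 + 1 + 4 + 2.25 + 1 = 32.5
s = √(32.5/8) = √4.0625 ≈ 2.02

s = 2.02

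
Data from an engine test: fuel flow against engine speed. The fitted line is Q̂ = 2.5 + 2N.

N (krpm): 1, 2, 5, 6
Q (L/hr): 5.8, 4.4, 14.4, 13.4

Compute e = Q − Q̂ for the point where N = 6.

Q̂ = 2.5 + 2·6 = 14.5
e = 13.4 − 14.5 = -1.1

e = -1.1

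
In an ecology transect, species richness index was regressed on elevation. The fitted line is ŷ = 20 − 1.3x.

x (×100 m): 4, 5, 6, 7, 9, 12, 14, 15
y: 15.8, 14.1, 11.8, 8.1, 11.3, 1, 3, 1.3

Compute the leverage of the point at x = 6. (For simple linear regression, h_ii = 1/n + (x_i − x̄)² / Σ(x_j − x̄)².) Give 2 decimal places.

x̄ = (4 + 5 + 6 + 7 + 9 + 12 + 14 + 15)/8 = 9
Σ(x − x̄)² = 25 + 16 + 9 + 4 + 0 + 9 + 25 + 36 = 124
h = 1/8 + (-3)²/124 = 0.125 + 0.0725806 = 0.20

h = 0.20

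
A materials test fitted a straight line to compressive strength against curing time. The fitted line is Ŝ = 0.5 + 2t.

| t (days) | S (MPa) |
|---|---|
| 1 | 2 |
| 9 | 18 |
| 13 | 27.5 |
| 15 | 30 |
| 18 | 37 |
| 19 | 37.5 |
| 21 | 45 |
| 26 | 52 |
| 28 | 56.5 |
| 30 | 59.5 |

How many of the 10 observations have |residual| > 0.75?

4

t=1: Ŝ = 0.5 + 2·1 = 2.5; e = 2 − 2.5 = -0.5
t=9: Ŝ = 0.5 + 2·9 = 18.5; e = 18 − 18.5 = -0.5
t=13: Ŝ = 0.5 + 2·13 = 26.5; e = 27.5 − 26.5 = 1
t=15: Ŝ = 0.5 + 2·15 = 30.5; e = 30 − 30.5 = -0.5
t=18: Ŝ = 0.5 + 2·18 = 36.5; e = 37 − 36.5 = 0.5
t=19: Ŝ = 0.5 + 2·19 = 38.5; e = 37.5 − 38.5 = -1
t=21: Ŝ = 0.5 + 2·21 = 42.5; e = 45 − 42.5 = 2.5
t=26: Ŝ = 0.5 + 2·26 = 52.5; e = 52 − 52.5 = -0.5
t=28: Ŝ = 0.5 + 2·28 = 56.5; e = 56.5 − 56.5 = 0
t=30: Ŝ = 0.5 + 2·30 = 60.5; e = 59.5 − 60.5 = -1
|e| > 0.75: t=13 (|e|=1), t=19 (|e|=1), t=21 (|e|=2.5), t=30 (|e|=1) → 4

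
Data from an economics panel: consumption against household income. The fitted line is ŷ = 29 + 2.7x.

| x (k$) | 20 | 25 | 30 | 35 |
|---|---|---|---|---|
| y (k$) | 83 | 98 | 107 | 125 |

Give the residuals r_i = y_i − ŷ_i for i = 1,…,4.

x=20: ŷ = 29 + 2.7·20 = 83; r = 83 − 83 = 0
x=25: ŷ = 29 + 2.7·25 = 96.5; r = 98 − 96.5 = 1.5
x=30: ŷ = 29 + 2.7·30 = 110; r = 107 − 110 = -3
x=35: ŷ = 29 + 2.7·35 = 123.5; r = 125 − 123.5 = 1.5

0, 1.5, -3, 1.5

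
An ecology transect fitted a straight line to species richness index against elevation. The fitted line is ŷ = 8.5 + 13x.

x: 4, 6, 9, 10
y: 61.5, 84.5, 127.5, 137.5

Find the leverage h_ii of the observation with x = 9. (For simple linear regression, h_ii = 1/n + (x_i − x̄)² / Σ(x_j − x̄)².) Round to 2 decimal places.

x̄ = (4 + 6 + 9 + 10)/4 = 7.25
Σ(x − x̄)² = 10.5625 + 1.5625 + 3.0625 + 7.5625 = 22.75
h = 1/4 + (1.75)²/22.75 = 0.25 + 0.134615 = 0.38

h = 0.38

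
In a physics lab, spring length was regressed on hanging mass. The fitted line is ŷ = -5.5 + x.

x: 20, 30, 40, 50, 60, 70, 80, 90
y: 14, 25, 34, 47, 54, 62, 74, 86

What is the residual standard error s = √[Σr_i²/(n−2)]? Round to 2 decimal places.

s = 1.63

x=20: ŷ = -5.5 + 20 = 14.5; r = 14 − 14.5 = -0.5
x=30: ŷ = -5.5 + 30 = 24.5; r = 25 − 24.5 = 0.5
x=40: ŷ = -5.5 + 40 = 34.5; r = 34 − 34.5 = -0.5
x=50: ŷ = -5.5 + 50 = 44.5; r = 47 − 44.5 = 2.5
x=60: ŷ = -5.5 + 60 = 54.5; r = 54 − 54.5 = -0.5
x=70: ŷ = -5.5 + 70 = 64.5; r = 62 − 64.5 = -2.5
x=80: ŷ = -5.5 + 80 = 74.5; r = 74 − 74.5 = -0.5
x=90: ŷ = -5.5 + 90 = 84.5; r = 86 − 84.5 = 1.5
SSE = 0.25 + 0.25 + 0.25 + 6.25 + 0.25 + 6.25 + 0.25 + 2.25 = 16
s = √(16/6) = √2.66667 ≈ 1.63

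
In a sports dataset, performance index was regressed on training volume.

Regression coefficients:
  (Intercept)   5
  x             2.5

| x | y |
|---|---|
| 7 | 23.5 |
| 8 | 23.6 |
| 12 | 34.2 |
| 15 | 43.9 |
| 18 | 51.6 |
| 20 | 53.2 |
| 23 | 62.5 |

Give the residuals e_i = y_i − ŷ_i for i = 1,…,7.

x=7: ŷ = 5 + 2.5·7 = 22.5; e = 23.5 − 22.5 = 1
x=8: ŷ = 5 + 2.5·8 = 25; e = 23.6 − 25 = -1.4
x=12: ŷ = 5 + 2.5·12 = 35; e = 34.2 − 35 = -0.8
x=15: ŷ = 5 + 2.5·15 = 42.5; e = 43.9 − 42.5 = 1.4
x=18: ŷ = 5 + 2.5·18 = 50; e = 51.6 − 50 = 1.6
x=20: ŷ = 5 + 2.5·20 = 55; e = 53.2 − 55 = -1.8
x=23: ŷ = 5 + 2.5·23 = 62.5; e = 62.5 − 62.5 = 0

1, -1.4, -0.8, 1.4, 1.6, -1.8, 0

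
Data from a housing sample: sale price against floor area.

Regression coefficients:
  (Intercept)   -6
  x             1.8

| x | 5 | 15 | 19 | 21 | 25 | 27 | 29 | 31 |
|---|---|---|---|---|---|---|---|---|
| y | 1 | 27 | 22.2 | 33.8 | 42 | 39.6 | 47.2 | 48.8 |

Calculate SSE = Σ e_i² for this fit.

x=5: ŷ = -6 + 1.8·5 = 3; e = 1 − 3 = -2
x=15: ŷ = -6 + 1.8·15 = 21; e = 27 − 21 = 6
x=19: ŷ = -6 + 1.8·19 = 28.2; e = 22.2 − 28.2 = -6
x=21: ŷ = -6 + 1.8·21 = 31.8; e = 33.8 − 31.8 = 2
x=25: ŷ = -6 + 1.8·25 = 39; e = 42 − 39 = 3
x=27: ŷ = -6 + 1.8·27 = 42.6; e = 39.6 − 42.6 = -3
x=29: ŷ = -6 + 1.8·29 = 46.2; e = 47.2 − 46.2 = 1
x=31: ŷ = -6 + 1.8·31 = 49.8; e = 48.8 − 49.8 = -1
SSE = 4 + 36 + 36 + 4 + 9 + 9 + 1 + 1 = 100

SSE = 100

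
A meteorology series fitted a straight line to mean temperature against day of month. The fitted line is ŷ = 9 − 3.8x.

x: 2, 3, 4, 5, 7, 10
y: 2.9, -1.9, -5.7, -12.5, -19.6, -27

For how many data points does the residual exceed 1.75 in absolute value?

3

x=2: ŷ = 9 − 3.8·2 = 1.4; e = 2.9 − 1.4 = 1.5
x=3: ŷ = 9 − 3.8·3 = -2.4; e = -1.9 − (-2.4) = 0.5
x=4: ŷ = 9 − 3.8·4 = -6.2; e = -5.7 − (-6.2) = 0.5
x=5: ŷ = 9 − 3.8·5 = -10; e = -12.5 − (-10) = -2.5
x=7: ŷ = 9 − 3.8·7 = -17.6; e = -19.6 − (-17.6) = -2
x=10: ŷ = 9 − 3.8·10 = -29; e = -27 − (-29) = 2
|e| > 1.75: x=5 (|e|=2.5), x=7 (|e|=2), x=10 (|e|=2) → 3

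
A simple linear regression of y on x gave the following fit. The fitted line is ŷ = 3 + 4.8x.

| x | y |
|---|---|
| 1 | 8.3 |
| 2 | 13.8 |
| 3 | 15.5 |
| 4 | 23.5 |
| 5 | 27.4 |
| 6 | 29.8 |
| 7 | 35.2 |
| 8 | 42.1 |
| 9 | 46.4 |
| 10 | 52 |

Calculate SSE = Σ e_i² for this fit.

x=1: ŷ = 3 + 4.8·1 = 7.8; e = 8.3 − 7.8 = 0.5
x=2: ŷ = 3 + 4.8·2 = 12.6; e = 13.8 − 12.6 = 1.2
x=3: ŷ = 3 + 4.8·3 = 17.4; e = 15.5 − 17.4 = -1.9
x=4: ŷ = 3 + 4.8·4 = 22.2; e = 23.5 − 22.2 = 1.3
x=5: ŷ = 3 + 4.8·5 = 27; e = 27.4 − 27 = 0.4
x=6: ŷ = 3 + 4.8·6 = 31.8; e = 29.8 − 31.8 = -2
x=7: ŷ = 3 + 4.8·7 = 36.6; e = 35.2 − 36.6 = -1.4
x=8: ŷ = 3 + 4.8·8 = 41.4; e = 42.1 − 41.4 = 0.7
x=9: ŷ = 3 + 4.8·9 = 46.2; e = 46.4 − 46.2 = 0.2
x=10: ŷ = 3 + 4.8·10 = 51; e = 52 − 51 = 1
SSE = 0.25 + 1.44 + 3.61 + 1.69 + 0.16 + 4 + 1.96 + 0.49 + 0.04 + 1 = 14.64

SSE = 14.64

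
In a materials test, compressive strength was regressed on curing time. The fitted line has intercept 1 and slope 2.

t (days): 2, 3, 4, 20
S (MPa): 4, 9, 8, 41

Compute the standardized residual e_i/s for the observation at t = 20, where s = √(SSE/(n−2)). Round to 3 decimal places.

0.000

t=2: Ŝ = 1 + 2·2 = 5; e = 4 − 5 = -1
t=3: Ŝ = 1 + 2·3 = 7; e = 9 − 7 = 2
t=4: Ŝ = 1 + 2·4 = 9; e = 8 − 9 = -1
t=20: Ŝ = 1 + 2·20 = 41; e = 41 − 41 = 0
SSE = 1 + 4 + 1 + 0 = 6
s = √(6/2) = 1.73205
e/s = 0 / 1.73205 = 0.000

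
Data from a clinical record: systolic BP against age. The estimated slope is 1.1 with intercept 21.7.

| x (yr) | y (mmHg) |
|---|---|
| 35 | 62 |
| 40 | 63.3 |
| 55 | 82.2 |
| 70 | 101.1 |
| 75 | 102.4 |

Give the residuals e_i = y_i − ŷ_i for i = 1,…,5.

1.8, -2.4, 0, 2.4, -1.8

x=35: ŷ = 21.7 + 1.1·35 = 60.2; e = 62 − 60.2 = 1.8
x=40: ŷ = 21.7 + 1.1·40 = 65.7; e = 63.3 − 65.7 = -2.4
x=55: ŷ = 21.7 + 1.1·55 = 82.2; e = 82.2 − 82.2 = 0
x=70: ŷ = 21.7 + 1.1·70 = 98.7; e = 101.1 − 98.7 = 2.4
x=75: ŷ = 21.7 + 1.1·75 = 104.2; e = 102.4 − 104.2 = -1.8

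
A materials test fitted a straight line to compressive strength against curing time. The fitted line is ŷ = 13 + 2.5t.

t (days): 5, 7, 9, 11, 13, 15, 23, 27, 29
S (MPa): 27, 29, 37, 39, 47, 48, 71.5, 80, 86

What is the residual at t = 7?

r = -1.5

ŷ = 13 + 2.5·7 = 30.5
r = 29 − 30.5 = -1.5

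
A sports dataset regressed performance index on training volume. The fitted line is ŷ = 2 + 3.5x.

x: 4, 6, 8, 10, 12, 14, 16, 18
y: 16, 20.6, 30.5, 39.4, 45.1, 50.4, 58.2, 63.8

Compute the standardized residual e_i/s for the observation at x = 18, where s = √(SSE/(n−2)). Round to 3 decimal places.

-0.764

x=4: ŷ = 2 + 3.5·4 = 16; e = 16 − 16 = 0
x=6: ŷ = 2 + 3.5·6 = 23; e = 20.6 − 23 = -2.4
x=8: ŷ = 2 + 3.5·8 = 30; e = 30.5 − 30 = 0.5
x=10: ŷ = 2 + 3.5·10 = 37; e = 39.4 − 37 = 2.4
x=12: ŷ = 2 + 3.5·12 = 44; e = 45.1 − 44 = 1.1
x=14: ŷ = 2 + 3.5·14 = 51; e = 50.4 − 51 = -0.6
x=16: ŷ = 2 + 3.5·16 = 58; e = 58.2 − 58 = 0.2
x=18: ŷ = 2 + 3.5·18 = 65; e = 63.8 − 65 = -1.2
SSE = 0 + 5.76 + 0.25 + 5.76 + 1.21 + 0.36 + 0.04 + 1.44 = 14.82
s = √(14.82/6) = 1.57162
e/s = -1.2 / 1.57162 = -0.764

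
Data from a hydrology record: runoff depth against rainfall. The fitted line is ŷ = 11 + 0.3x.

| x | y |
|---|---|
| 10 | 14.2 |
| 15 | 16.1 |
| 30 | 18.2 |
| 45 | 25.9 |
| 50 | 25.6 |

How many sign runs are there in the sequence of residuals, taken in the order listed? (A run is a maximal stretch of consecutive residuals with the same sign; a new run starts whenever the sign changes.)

x=10: ŷ = 11 + 0.3·10 = 14; r = 14.2 − 14 = 0.2
x=15: ŷ = 11 + 0.3·15 = 15.5; r = 16.1 − 15.5 = 0.6
x=30: ŷ = 11 + 0.3·30 = 20; r = 18.2 − 20 = -1.8
x=45: ŷ = 11 + 0.3·45 = 24.5; r = 25.9 − 24.5 = 1.4
x=50: ŷ = 11 + 0.3·50 = 26; r = 25.6 − 26 = -0.4
Signs: + + − + −
Runs: +×2, −×1, +×1, −×1 → 4

4 runs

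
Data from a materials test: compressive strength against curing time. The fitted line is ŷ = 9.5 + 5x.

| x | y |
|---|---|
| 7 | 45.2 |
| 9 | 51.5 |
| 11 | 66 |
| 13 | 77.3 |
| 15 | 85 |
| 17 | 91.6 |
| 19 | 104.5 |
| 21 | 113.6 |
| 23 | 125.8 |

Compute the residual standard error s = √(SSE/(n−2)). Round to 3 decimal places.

s = 2.096

x=7: ŷ = 9.5 + 5·7 = 44.5; e = 45.2 − 44.5 = 0.7
x=9: ŷ = 9.5 + 5·9 = 54.5; e = 51.5 − 54.5 = -3
x=11: ŷ = 9.5 + 5·11 = 64.5; e = 66 − 64.5 = 1.5
x=13: ŷ = 9.5 + 5·13 = 74.5; e = 77.3 − 74.5 = 2.8
x=15: ŷ = 9.5 + 5·15 = 84.5; e = 85 − 84.5 = 0.5
x=17: ŷ = 9.5 + 5·17 = 94.5; e = 91.6 − 94.5 = -2.9
x=19: ŷ = 9.5 + 5·19 = 104.5; e = 104.5 − 104.5 = 0
x=21: ŷ = 9.5 + 5·21 = 114.5; e = 113.6 − 114.5 = -0.9
x=23: ŷ = 9.5 + 5·23 = 124.5; e = 125.8 − 124.5 = 1.3
SSE = 0.49 + 9 + 2.25 + 7.84 + 0.25 + 8.41 + 0 + 0.81 + 1.69 = 30.74
s = √(30.74/7) = √4.39143 ≈ 2.096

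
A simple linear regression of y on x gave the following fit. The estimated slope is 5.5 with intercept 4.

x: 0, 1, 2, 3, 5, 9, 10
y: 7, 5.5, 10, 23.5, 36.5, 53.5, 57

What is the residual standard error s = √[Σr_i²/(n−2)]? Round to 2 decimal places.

x=0: ŷ = 4 + 5.5·0 = 4; r = 7 − 4 = 3
x=1: ŷ = 4 + 5.5·1 = 9.5; r = 5.5 − 9.5 = -4
x=2: ŷ = 4 + 5.5·2 = 15; r = 10 − 15 = -5
x=3: ŷ = 4 + 5.5·3 = 20.5; r = 23.5 − 20.5 = 3
x=5: ŷ = 4 + 5.5·5 = 31.5; r = 36.5 − 31.5 = 5
x=9: ŷ = 4 + 5.5·9 = 53.5; r = 53.5 − 53.5 = 0
x=10: ŷ = 4 + 5.5·10 = 59; r = 57 − 59 = -2
SSE = 9 + 16 + 25 + 9 + 25 + 0 + 4 = 88
s = √(88/5) = √17.6 ≈ 4.20

s = 4.20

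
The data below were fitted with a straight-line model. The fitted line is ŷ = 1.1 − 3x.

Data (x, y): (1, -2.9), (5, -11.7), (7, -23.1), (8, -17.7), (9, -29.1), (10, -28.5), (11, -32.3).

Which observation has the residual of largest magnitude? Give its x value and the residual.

x = 8, r = 5.2

x=1: ŷ = 1.1 − 3·1 = -1.9; r = -2.9 − (-1.9) = -1
x=5: ŷ = 1.1 − 3·5 = -13.9; r = -11.7 − (-13.9) = 2.2
x=7: ŷ = 1.1 − 3·7 = -19.9; r = -23.1 − (-19.9) = -3.2
x=8: ŷ = 1.1 − 3·8 = -22.9; r = -17.7 − (-22.9) = 5.2
x=9: ŷ = 1.1 − 3·9 = -25.9; r = -29.1 − (-25.9) = -3.2
x=10: ŷ = 1.1 − 3·10 = -28.9; r = -28.5 − (-28.9) = 0.4
x=11: ŷ = 1.1 − 3·11 = -31.9; r = -32.3 − (-31.9) = -0.4
Largest |r| is 5.2 at x = 8, residual 5.2.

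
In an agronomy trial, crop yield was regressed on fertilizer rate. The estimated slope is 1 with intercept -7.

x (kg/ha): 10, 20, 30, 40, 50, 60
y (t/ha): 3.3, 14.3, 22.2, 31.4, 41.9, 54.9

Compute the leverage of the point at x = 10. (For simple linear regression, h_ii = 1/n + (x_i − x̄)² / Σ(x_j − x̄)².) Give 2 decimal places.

x̄ = (10 + 20 + 30 + 40 + 50 + 60)/6 = 35
Σ(x − x̄)² = 625 + 225 + 25 + 25 + 225 + 625 = 1750
h = 1/6 + (-25)²/1750 = 0.166667 + 0.357143 = 0.52

h = 0.52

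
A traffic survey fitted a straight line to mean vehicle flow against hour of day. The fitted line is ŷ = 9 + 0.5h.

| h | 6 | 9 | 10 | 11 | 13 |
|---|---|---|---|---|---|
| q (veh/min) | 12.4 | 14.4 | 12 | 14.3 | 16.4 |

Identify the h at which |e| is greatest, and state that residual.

h = 10, e = -2

h=6: ŷ = 9 + 0.5·6 = 12; e = 12.4 − 12 = 0.4
h=9: ŷ = 9 + 0.5·9 = 13.5; e = 14.4 − 13.5 = 0.9
h=10: ŷ = 9 + 0.5·10 = 14; e = 12 − 14 = -2
h=11: ŷ = 9 + 0.5·11 = 14.5; e = 14.3 − 14.5 = -0.2
h=13: ŷ = 9 + 0.5·13 = 15.5; e = 16.4 − 15.5 = 0.9
Largest |e| is 2 at h = 10, residual -2.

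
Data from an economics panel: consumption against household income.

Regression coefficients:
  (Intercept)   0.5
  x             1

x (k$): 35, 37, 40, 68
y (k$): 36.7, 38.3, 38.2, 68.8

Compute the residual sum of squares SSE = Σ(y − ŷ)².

SSE = 7.46

x=35: ŷ = 0.5 + 35 = 35.5; e = 36.7 − 35.5 = 1.2
x=37: ŷ = 0.5 + 37 = 37.5; e = 38.3 − 37.5 = 0.8
x=40: ŷ = 0.5 + 40 = 40.5; e = 38.2 − 40.5 = -2.3
x=68: ŷ = 0.5 + 68 = 68.5; e = 68.8 − 68.5 = 0.3
SSE = 1.44 + 0.64 + 5.29 + 0.09 = 7.46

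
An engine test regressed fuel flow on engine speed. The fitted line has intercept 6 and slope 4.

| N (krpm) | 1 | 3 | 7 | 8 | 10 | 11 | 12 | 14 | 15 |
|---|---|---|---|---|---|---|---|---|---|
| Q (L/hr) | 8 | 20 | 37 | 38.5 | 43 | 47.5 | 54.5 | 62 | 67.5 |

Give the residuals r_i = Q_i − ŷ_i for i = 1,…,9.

N=1: ŷ = 6 + 4·1 = 10; r = 8 − 10 = -2
N=3: ŷ = 6 + 4·3 = 18; r = 20 − 18 = 2
N=7: ŷ = 6 + 4·7 = 34; r = 37 − 34 = 3
N=8: ŷ = 6 + 4·8 = 38; r = 38.5 − 38 = 0.5
N=10: ŷ = 6 + 4·10 = 46; r = 43 − 46 = -3
N=11: ŷ = 6 + 4·11 = 50; r = 47.5 − 50 = -2.5
N=12: ŷ = 6 + 4·12 = 54; r = 54.5 − 54 = 0.5
N=14: ŷ = 6 + 4·14 = 62; r = 62 − 62 = 0
N=15: ŷ = 6 + 4·15 = 66; r = 67.5 − 66 = 1.5

-2, 2, 3, 0.5, -3, -2.5, 0.5, 0, 1.5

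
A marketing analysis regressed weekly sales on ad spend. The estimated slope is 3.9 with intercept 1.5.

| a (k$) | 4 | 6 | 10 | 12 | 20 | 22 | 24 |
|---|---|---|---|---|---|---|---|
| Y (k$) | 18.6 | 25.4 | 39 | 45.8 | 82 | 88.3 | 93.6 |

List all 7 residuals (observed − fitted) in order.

a=4: Ŷ = 1.5 + 3.9·4 = 17.1; r = 18.6 − 17.1 = 1.5
a=6: Ŷ = 1.5 + 3.9·6 = 24.9; r = 25.4 − 24.9 = 0.5
a=10: Ŷ = 1.5 + 3.9·10 = 40.5; r = 39 − 40.5 = -1.5
a=12: Ŷ = 1.5 + 3.9·12 = 48.3; r = 45.8 − 48.3 = -2.5
a=20: Ŷ = 1.5 + 3.9·20 = 79.5; r = 82 − 79.5 = 2.5
a=22: Ŷ = 1.5 + 3.9·22 = 87.3; r = 88.3 − 87.3 = 1
a=24: Ŷ = 1.5 + 3.9·24 = 95.1; r = 93.6 − 95.1 = -1.5

1.5, 0.5, -1.5, -2.5, 2.5, 1, -1.5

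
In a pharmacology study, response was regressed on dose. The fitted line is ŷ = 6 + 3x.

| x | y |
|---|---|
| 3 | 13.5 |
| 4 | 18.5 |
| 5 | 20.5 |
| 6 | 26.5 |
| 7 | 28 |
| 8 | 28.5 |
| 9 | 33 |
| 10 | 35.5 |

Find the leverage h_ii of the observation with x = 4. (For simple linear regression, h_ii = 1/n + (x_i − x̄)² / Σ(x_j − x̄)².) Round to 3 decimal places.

x̄ = (3 + 4 + 5 + 6 + 7 + 8 + 9 + 10)/8 = 6.5
Σ(x − x̄)² = 12.25 + 6.25 + 2.25 + 0.25 + 0.25 + 2.25 + 6.25 + 12.25 = 42
h = 1/8 + (-2.5)²/42 = 0.125 + 0.14881 = 0.274

h = 0.274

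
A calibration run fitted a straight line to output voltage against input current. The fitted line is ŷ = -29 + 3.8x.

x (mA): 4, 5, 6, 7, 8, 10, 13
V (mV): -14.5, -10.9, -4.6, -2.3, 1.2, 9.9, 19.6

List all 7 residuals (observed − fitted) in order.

-0.7, -0.9, 1.6, 0.1, -0.2, 0.9, -0.8

x=4: ŷ = -29 + 3.8·4 = -13.8; r = -14.5 − (-13.8) = -0.7
x=5: ŷ = -29 + 3.8·5 = -10; r = -10.9 − (-10) = -0.9
x=6: ŷ = -29 + 3.8·6 = -6.2; r = -4.6 − (-6.2) = 1.6
x=7: ŷ = -29 + 3.8·7 = -2.4; r = -2.3 − (-2.4) = 0.1
x=8: ŷ = -29 + 3.8·8 = 1.4; r = 1.2 − 1.4 = -0.2
x=10: ŷ = -29 + 3.8·10 = 9; r = 9.9 − 9 = 0.9
x=13: ŷ = -29 + 3.8·13 = 20.4; r = 19.6 − 20.4 = -0.8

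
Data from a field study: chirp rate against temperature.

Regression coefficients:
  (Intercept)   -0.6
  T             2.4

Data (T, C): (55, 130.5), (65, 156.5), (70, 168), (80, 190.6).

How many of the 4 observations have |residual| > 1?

1

T=55: Ĉ = -0.6 + 2.4·55 = 131.4; e = 130.5 − 131.4 = -0.9
T=65: Ĉ = -0.6 + 2.4·65 = 155.4; e = 156.5 − 155.4 = 1.1
T=70: Ĉ = -0.6 + 2.4·70 = 167.4; e = 168 − 167.4 = 0.6
T=80: Ĉ = -0.6 + 2.4·80 = 191.4; e = 190.6 − 191.4 = -0.8
|e| > 1: T=65 (|e|=1.1) → 1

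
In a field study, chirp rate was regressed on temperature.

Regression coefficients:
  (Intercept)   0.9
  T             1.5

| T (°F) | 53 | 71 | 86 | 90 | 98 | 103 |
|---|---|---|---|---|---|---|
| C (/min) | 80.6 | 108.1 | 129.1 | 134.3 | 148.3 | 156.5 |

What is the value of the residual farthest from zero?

T=53: Ĉ = 0.9 + 1.5·53 = 80.4; r = 80.6 − 80.4 = 0.2
T=71: Ĉ = 0.9 + 1.5·71 = 107.4; r = 108.1 − 107.4 = 0.7
T=86: Ĉ = 0.9 + 1.5·86 = 129.9; r = 129.1 − 129.9 = -0.8
T=90: Ĉ = 0.9 + 1.5·90 = 135.9; r = 134.3 − 135.9 = -1.6
T=98: Ĉ = 0.9 + 1.5·98 = 147.9; r = 148.3 − 147.9 = 0.4
T=103: Ĉ = 0.9 + 1.5·103 = 155.4; r = 156.5 − 155.4 = 1.1
Largest |r| is 1.6 at T = 90, residual -1.6.

r = -1.6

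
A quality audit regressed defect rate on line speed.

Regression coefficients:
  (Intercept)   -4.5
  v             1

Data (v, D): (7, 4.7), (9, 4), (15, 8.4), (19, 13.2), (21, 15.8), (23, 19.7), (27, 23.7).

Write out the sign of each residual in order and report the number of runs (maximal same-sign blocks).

v=7: ŷ = -4.5 + 7 = 2.5; r = 4.7 − 2.5 = 2.2
v=9: ŷ = -4.5 + 9 = 4.5; r = 4 − 4.5 = -0.5
v=15: ŷ = -4.5 + 15 = 10.5; r = 8.4 − 10.5 = -2.1
v=19: ŷ = -4.5 + 19 = 14.5; r = 13.2 − 14.5 = -1.3
v=21: ŷ = -4.5 + 21 = 16.5; r = 15.8 − 16.5 = -0.7
v=23: ŷ = -4.5 + 23 = 18.5; r = 19.7 − 18.5 = 1.2
v=27: ŷ = -4.5 + 27 = 22.5; r = 23.7 − 22.5 = 1.2
Signs: + − − − − + +
Runs: +×1, −×4, +×2 → 3

3 runs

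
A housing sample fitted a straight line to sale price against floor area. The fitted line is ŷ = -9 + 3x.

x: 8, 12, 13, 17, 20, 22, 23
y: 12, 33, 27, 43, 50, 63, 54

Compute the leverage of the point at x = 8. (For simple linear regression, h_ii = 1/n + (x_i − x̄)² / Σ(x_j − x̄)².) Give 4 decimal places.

x̄ = (8 + 12 + 13 + 17 + 20 + 22 + 23)/7 = 16.4286
Σ(x − x̄)² = 71.0408 + 19.6122 + 11.7551 + 0.326531 + 12.7551 + 31.0408 + 43.1837 = 189.714
h = 1/7 + (-8.42857)²/189.714 = 0.142857 + 0.374462 = 0.5173

h = 0.5173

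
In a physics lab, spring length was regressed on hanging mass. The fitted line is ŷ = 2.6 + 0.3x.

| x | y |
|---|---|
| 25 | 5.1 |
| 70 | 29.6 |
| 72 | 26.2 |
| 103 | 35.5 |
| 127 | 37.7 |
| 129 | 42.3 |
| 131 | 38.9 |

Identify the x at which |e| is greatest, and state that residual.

x=25: ŷ = 2.6 + 0.3·25 = 10.1; e = 5.1 − 10.1 = -5
x=70: ŷ = 2.6 + 0.3·70 = 23.6; e = 29.6 − 23.6 = 6
x=72: ŷ = 2.6 + 0.3·72 = 24.2; e = 26.2 − 24.2 = 2
x=103: ŷ = 2.6 + 0.3·103 = 33.5; e = 35.5 − 33.5 = 2
x=127: ŷ = 2.6 + 0.3·127 = 40.7; e = 37.7 − 40.7 = -3
x=129: ŷ = 2.6 + 0.3·129 = 41.3; e = 42.3 − 41.3 = 1
x=131: ŷ = 2.6 + 0.3·131 = 41.9; e = 38.9 − 41.9 = -3
Largest |e| is 6 at x = 70, residual 6.

x = 70, e = 6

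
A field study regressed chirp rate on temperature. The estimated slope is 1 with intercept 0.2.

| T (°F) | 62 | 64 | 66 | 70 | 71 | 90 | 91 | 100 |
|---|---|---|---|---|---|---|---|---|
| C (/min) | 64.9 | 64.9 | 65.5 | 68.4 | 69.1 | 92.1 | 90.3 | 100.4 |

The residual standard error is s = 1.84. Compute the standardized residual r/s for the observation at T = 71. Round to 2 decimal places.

ŷ = 0.2 + 71 = 71.2
r = 69.1 − 71.2 = -2.1
r/s = -2.1 / 1.84 = -1.14

-1.14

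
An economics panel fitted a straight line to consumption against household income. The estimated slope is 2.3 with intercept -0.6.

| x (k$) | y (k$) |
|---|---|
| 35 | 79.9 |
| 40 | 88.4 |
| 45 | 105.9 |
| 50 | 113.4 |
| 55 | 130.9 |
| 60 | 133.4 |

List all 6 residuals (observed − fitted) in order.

x=35: ŷ = -0.6 + 2.3·35 = 79.9; e = 79.9 − 79.9 = 0
x=40: ŷ = -0.6 + 2.3·40 = 91.4; e = 88.4 − 91.4 = -3
x=45: ŷ = -0.6 + 2.3·45 = 102.9; e = 105.9 − 102.9 = 3
x=50: ŷ = -0.6 + 2.3·50 = 114.4; e = 113.4 − 114.4 = -1
x=55: ŷ = -0.6 + 2.3·55 = 125.9; e = 130.9 − 125.9 = 5
x=60: ŷ = -0.6 + 2.3·60 = 137.4; e = 133.4 − 137.4 = -4

0, -3, 3, -1, 5, -4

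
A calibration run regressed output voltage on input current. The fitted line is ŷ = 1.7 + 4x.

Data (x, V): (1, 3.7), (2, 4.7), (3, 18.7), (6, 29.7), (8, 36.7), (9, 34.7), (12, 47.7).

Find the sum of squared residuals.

x=1: ŷ = 1.7 + 4·1 = 5.7; e = 3.7 − 5.7 = -2
x=2: ŷ = 1.7 + 4·2 = 9.7; e = 4.7 − 9.7 = -5
x=3: ŷ = 1.7 + 4·3 = 13.7; e = 18.7 − 13.7 = 5
x=6: ŷ = 1.7 + 4·6 = 25.7; e = 29.7 − 25.7 = 4
x=8: ŷ = 1.7 + 4·8 = 33.7; e = 36.7 − 33.7 = 3
x=9: ŷ = 1.7 + 4·9 = 37.7; e = 34.7 − 37.7 = -3
x=12: ŷ = 1.7 + 4·12 = 49.7; e = 47.7 − 49.7 = -2
SSE = 4 + 25 + 25 + 16 + 9 + 9 + 4 = 92

SSE = 92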